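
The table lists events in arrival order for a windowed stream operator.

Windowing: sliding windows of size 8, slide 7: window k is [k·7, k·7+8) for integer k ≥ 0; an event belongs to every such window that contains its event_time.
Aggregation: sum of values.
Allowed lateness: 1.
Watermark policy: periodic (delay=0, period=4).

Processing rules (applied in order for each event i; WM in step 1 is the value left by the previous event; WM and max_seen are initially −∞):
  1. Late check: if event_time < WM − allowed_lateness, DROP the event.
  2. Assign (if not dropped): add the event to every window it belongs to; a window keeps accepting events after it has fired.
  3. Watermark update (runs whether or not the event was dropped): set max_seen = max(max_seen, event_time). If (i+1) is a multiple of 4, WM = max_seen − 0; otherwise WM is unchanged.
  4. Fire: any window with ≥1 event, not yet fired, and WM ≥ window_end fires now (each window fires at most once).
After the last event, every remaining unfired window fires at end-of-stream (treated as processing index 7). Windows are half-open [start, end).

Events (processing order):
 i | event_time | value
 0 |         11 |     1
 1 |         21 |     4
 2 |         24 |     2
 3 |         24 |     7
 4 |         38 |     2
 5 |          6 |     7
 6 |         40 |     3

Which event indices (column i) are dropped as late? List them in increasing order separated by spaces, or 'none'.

i=0 t=11 v=1: → [7,15); WM=−∞
i=1 t=21 v=4: → [21,29),[14,22); WM=−∞
i=2 t=24 v=2: → [21,29); WM=−∞
i=3 t=24 v=7: → [21,29); WM=24; [7,15) fires=1 [14,22) fires=4
i=4 t=38 v=2: → [35,43); WM=24
i=5 t=6 v=7: DROP (t<24-1); WM=24
i=6 t=40 v=3: → [35,43); WM=24

5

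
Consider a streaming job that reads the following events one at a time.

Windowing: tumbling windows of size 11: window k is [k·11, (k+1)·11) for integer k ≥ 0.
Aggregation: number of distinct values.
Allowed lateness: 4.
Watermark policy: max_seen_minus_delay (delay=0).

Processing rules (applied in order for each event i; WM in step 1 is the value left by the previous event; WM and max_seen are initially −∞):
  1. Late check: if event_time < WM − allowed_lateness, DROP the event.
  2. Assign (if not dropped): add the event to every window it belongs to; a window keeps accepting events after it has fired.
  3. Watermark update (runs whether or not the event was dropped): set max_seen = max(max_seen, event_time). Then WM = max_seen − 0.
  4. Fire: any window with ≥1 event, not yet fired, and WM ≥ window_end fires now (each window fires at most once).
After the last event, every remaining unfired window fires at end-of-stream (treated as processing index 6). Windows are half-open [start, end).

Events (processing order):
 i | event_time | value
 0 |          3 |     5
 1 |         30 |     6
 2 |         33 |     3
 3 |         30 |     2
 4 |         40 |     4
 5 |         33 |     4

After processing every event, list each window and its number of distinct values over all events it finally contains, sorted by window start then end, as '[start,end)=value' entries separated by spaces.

i=0 t=3 v=5: → [0,11); WM=3
i=1 t=30 v=6: → [22,33); WM=30; [0,11) fires=1
i=2 t=33 v=3: → [33,44); WM=33; [22,33) fires=1
i=3 t=30 v=2: → [22,33); WM=33
i=4 t=40 v=4: → [33,44); WM=40
i=5 t=33 v=4: DROP (t<40-4); WM=40

[0,11)=1 [22,33)=2 [33,44)=2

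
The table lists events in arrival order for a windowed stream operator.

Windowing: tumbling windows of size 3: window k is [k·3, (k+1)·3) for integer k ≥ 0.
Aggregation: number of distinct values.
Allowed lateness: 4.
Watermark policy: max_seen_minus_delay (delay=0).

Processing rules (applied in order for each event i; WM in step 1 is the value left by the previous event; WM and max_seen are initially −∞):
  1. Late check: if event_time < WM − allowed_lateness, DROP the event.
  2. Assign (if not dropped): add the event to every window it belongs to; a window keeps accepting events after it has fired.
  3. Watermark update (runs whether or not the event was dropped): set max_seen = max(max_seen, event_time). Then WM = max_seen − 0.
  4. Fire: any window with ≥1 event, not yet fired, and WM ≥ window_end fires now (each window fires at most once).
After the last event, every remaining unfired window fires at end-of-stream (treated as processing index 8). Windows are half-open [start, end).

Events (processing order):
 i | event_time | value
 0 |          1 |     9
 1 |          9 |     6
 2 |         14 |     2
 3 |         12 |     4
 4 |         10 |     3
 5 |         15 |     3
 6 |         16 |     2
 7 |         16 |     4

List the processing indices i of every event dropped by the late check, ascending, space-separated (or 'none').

none

i=0 t=1 v=9: → [0,3); WM=1
i=1 t=9 v=6: → [9,12); WM=9; [0,3) fires=1
i=2 t=14 v=2: → [12,15); WM=14; [9,12) fires=1
i=3 t=12 v=4: → [12,15); WM=14
i=4 t=10 v=3: → [9,12); WM=14
i=5 t=15 v=3: → [15,18); WM=15; [12,15) fires=2
i=6 t=16 v=2: → [15,18); WM=16
i=7 t=16 v=4: → [15,18); WM=16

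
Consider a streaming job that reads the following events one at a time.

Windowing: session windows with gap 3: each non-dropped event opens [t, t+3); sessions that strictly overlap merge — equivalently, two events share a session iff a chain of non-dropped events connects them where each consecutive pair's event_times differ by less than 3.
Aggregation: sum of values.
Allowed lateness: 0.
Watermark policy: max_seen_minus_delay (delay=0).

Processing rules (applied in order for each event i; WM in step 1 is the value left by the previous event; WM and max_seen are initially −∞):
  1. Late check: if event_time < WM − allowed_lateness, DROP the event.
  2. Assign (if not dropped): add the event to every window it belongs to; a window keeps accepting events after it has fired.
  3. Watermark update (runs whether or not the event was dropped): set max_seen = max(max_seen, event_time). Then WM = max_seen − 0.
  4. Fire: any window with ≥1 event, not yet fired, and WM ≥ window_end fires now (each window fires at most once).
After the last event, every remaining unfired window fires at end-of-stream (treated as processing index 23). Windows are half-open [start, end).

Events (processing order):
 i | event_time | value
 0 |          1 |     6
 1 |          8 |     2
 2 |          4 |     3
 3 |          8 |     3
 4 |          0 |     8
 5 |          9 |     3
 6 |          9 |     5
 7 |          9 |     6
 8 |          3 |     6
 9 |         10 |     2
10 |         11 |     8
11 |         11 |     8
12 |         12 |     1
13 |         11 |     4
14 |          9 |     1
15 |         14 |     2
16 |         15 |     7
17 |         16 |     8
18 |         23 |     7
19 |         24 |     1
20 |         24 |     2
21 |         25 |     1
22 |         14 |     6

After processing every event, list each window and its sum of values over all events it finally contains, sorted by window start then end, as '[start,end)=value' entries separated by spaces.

[1,4)=6 [8,19)=55 [23,28)=11

i=0 t=1 v=6: → [1,4); WM=1
i=1 t=8 v=2: → [8,11); WM=8
i=2 t=4 v=3: DROP (t<8-0); WM=8
i=3 t=8 v=3: → [8,11); WM=8
i=4 t=0 v=8: DROP (t<8-0); WM=8
i=5 t=9 v=3: → [8,12); WM=9
i=6 t=9 v=5: → [8,12); WM=9
i=7 t=9 v=6: → [8,12); WM=9
i=8 t=3 v=6: DROP (t<9-0); WM=9
i=9 t=10 v=2: → [8,13); WM=10
i=10 t=11 v=8: → [8,14); WM=11
i=11 t=11 v=8: → [8,14); WM=11
i=12 t=12 v=1: → [8,15); WM=12
i=13 t=11 v=4: DROP (t<12-0); WM=12
i=14 t=9 v=1: DROP (t<12-0); WM=12
i=15 t=14 v=2: → [8,17); WM=14
i=16 t=15 v=7: → [8,18); WM=15
i=17 t=16 v=8: → [8,19); WM=16
i=18 t=23 v=7: → [23,26); WM=23
i=19 t=24 v=1: → [23,27); WM=24
i=20 t=24 v=2: → [23,27); WM=24
i=21 t=25 v=1: → [23,28); WM=25
i=22 t=14 v=6: DROP (t<25-0); WM=25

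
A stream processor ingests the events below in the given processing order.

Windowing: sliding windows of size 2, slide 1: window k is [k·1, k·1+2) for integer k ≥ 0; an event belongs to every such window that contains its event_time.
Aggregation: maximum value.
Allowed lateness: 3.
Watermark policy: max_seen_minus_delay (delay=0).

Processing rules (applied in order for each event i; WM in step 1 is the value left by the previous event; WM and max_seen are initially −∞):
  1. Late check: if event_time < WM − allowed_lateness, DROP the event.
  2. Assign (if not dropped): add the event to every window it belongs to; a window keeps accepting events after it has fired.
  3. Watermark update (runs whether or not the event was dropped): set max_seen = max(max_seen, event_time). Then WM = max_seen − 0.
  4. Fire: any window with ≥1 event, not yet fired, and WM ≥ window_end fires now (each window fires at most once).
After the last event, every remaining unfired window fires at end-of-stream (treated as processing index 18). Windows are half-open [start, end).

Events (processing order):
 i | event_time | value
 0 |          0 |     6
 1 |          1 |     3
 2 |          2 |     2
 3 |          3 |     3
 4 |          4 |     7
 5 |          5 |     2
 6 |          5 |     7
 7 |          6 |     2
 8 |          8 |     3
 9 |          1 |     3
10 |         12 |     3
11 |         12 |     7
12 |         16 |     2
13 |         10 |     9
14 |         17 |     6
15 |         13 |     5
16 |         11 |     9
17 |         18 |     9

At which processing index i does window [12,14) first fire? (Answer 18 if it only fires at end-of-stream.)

12

i=0 t=0 v=6: → [0,2); WM=0
i=1 t=1 v=3: → [1,3),[0,2); WM=1
i=2 t=2 v=2: → [2,4),[1,3); WM=2; [0,2) fires=6
i=3 t=3 v=3: → [3,5),[2,4); WM=3; [1,3) fires=3
i=4 t=4 v=7: → [4,6),[3,5); WM=4; [2,4) fires=3
i=5 t=5 v=2: → [5,7),[4,6); WM=5; [3,5) fires=7
i=6 t=5 v=7: → [5,7),[4,6); WM=5
i=7 t=6 v=2: → [6,8),[5,7); WM=6; [4,6) fires=7
i=8 t=8 v=3: → [8,10),[7,9); WM=8; [5,7) fires=7 [6,8) fires=2
i=9 t=1 v=3: DROP (t<8-3); WM=8
i=10 t=12 v=3: → [12,14),[11,13); WM=12; [7,9) fires=3 [8,10) fires=3
i=11 t=12 v=7: → [12,14),[11,13); WM=12
i=12 t=16 v=2: → [16,18),[15,17); WM=16; [11,13) fires=7 [12,14) fires=7
i=13 t=10 v=9: DROP (t<16-3); WM=16
i=14 t=17 v=6: → [17,19),[16,18); WM=17; [15,17) fires=2
i=15 t=13 v=5: DROP (t<17-3); WM=17
i=16 t=11 v=9: DROP (t<17-3); WM=17
i=17 t=18 v=9: → [18,20),[17,19); WM=18; [16,18) fires=6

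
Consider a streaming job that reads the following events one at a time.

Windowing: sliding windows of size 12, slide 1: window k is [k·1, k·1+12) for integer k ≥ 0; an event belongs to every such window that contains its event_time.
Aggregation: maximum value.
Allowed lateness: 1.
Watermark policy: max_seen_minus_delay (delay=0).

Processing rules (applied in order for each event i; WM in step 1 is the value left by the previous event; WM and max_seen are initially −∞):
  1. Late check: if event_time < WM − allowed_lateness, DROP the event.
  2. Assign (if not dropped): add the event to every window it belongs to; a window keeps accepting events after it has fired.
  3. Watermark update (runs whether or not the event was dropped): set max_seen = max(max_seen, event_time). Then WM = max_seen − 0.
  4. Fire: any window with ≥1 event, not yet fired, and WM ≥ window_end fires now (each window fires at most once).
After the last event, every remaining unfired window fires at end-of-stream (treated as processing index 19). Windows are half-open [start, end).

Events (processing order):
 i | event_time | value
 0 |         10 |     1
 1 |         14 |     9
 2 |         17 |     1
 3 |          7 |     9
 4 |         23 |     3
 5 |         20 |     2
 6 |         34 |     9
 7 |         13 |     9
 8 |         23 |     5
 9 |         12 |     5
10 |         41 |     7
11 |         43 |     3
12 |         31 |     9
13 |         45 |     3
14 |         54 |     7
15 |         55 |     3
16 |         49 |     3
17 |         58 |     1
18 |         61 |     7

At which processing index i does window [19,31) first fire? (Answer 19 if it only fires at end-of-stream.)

i=0 t=10 v=1: → [10,22),[9,21),[8,20),[7,19),[6,18),[5,17),[4,16),[3,15),[2,14),[1,13),[0,12); WM=10
i=1 t=14 v=9: → [14,26),[13,25),[12,24),[11,23),[10,22),[9,21),[8,20),[7,19),[6,18),[5,17),[4,16),[3,15); WM=14; [0,12) fires=1 [1,13) fires=1 [2,14) fires=1
i=2 t=17 v=1: → [17,29),[16,28),[15,27),[14,26),[13,25),[12,24),[11,23),[10,22),[9,21),[8,20),[7,19),[6,18); WM=17; [3,15) fires=9 [4,16) fires=9 [5,17) fires=9
i=3 t=7 v=9: DROP (t<17-1); WM=17
i=4 t=23 v=3: → [23,35),[22,34),[21,33),[20,32),[19,31),[18,30),[17,29),[16,28),[15,27),[14,26),[13,25),[12,24); WM=23; [6,18) fires=9 [7,19) fires=9 [8,20) fires=9 [9,21) fires=9 [10,22) fires=9 [11,23) fires=9
i=5 t=20 v=2: DROP (t<23-1); WM=23
i=6 t=34 v=9: → [34,46),[33,45),[32,44),[31,43),[30,42),[29,41),[28,40),[27,39),[26,38),[25,37),[24,36),[23,35); WM=34; [12,24) fires=9 [13,25) fires=9 [14,26) fires=9 [15,27) fires=3 [16,28) fires=3 [17,29) fires=3 [18,30) fires=3 [19,31) fires=3 [20,32) fires=3 [21,33) fires=3 [22,34) fires=3
i=7 t=13 v=9: DROP (t<34-1); WM=34
i=8 t=23 v=5: DROP (t<34-1); WM=34
i=9 t=12 v=5: DROP (t<34-1); WM=34
i=10 t=41 v=7: → [41,53),[40,52),[39,51),[38,50),[37,49),[36,48),[35,47),[34,46),[33,45),[32,44),[31,43),[30,42); WM=41; [23,35) fires=9 [24,36) fires=9 [25,37) fires=9 [26,38) fires=9 [27,39) fires=9 [28,40) fires=9 [29,41) fires=9
i=11 t=43 v=3: → [43,55),[42,54),[41,53),[40,52),[39,51),[38,50),[37,49),[36,48),[35,47),[34,46),[33,45),[32,44); WM=43; [30,42) fires=9 [31,43) fires=9
i=12 t=31 v=9: DROP (t<43-1); WM=43
i=13 t=45 v=3: → [45,57),[44,56),[43,55),[42,54),[41,53),[40,52),[39,51),[38,50),[37,49),[36,48),[35,47),[34,46); WM=45; [32,44) fires=9 [33,45) fires=9
i=14 t=54 v=7: → [54,66),[53,65),[52,64),[51,63),[50,62),[49,61),[48,60),[47,59),[46,58),[45,57),[44,56),[43,55); WM=54; [34,46) fires=9 [35,47) fires=7 [36,48) fires=7 [37,49) fires=7 [38,50) fires=7 [39,51) fires=7 [40,52) fires=7 [41,53) fires=7 [42,54) fires=3
i=15 t=55 v=3: → [55,67),[54,66),[53,65),[52,64),[51,63),[50,62),[49,61),[48,60),[47,59),[46,58),[45,57),[44,56); WM=55; [43,55) fires=7
i=16 t=49 v=3: DROP (t<55-1); WM=55
i=17 t=58 v=1: → [58,70),[57,69),[56,68),[55,67),[54,66),[53,65),[52,64),[51,63),[50,62),[49,61),[48,60),[47,59); WM=58; [44,56) fires=7 [45,57) fires=7 [46,58) fires=7
i=18 t=61 v=7: → [61,73),[60,72),[59,71),[58,70),[57,69),[56,68),[55,67),[54,66),[53,65),[52,64),[51,63),[50,62); WM=61; [47,59) fires=7 [48,60) fires=7 [49,61) fires=7

6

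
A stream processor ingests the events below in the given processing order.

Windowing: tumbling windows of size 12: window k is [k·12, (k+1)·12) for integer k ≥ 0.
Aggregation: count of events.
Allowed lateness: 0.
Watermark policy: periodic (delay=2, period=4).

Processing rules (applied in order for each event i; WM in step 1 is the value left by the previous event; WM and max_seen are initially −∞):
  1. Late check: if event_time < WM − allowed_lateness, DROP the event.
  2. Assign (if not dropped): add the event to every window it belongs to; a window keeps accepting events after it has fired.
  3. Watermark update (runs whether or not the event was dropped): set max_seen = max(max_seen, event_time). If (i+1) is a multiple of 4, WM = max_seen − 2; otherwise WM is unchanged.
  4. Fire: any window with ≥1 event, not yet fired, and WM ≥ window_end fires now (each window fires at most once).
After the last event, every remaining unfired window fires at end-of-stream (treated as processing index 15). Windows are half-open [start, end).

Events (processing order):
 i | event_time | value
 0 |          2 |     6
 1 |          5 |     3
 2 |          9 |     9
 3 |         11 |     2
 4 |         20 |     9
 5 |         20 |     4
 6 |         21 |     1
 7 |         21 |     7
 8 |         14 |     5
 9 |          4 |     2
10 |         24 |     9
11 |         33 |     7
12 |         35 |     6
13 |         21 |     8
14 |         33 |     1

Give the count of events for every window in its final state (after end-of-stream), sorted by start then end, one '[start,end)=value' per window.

i=0 t=2 v=6: → [0,12); WM=−∞
i=1 t=5 v=3: → [0,12); WM=−∞
i=2 t=9 v=9: → [0,12); WM=−∞
i=3 t=11 v=2: → [0,12); WM=9
i=4 t=20 v=9: → [12,24); WM=9
i=5 t=20 v=4: → [12,24); WM=9
i=6 t=21 v=1: → [12,24); WM=9
i=7 t=21 v=7: → [12,24); WM=19; [0,12) fires=4
i=8 t=14 v=5: DROP (t<19-0); WM=19
i=9 t=4 v=2: DROP (t<19-0); WM=19
i=10 t=24 v=9: → [24,36); WM=19
i=11 t=33 v=7: → [24,36); WM=31; [12,24) fires=4
i=12 t=35 v=6: → [24,36); WM=31
i=13 t=21 v=8: DROP (t<31-0); WM=31
i=14 t=33 v=1: → [24,36); WM=31

[0,12)=4 [12,24)=4 [24,36)=4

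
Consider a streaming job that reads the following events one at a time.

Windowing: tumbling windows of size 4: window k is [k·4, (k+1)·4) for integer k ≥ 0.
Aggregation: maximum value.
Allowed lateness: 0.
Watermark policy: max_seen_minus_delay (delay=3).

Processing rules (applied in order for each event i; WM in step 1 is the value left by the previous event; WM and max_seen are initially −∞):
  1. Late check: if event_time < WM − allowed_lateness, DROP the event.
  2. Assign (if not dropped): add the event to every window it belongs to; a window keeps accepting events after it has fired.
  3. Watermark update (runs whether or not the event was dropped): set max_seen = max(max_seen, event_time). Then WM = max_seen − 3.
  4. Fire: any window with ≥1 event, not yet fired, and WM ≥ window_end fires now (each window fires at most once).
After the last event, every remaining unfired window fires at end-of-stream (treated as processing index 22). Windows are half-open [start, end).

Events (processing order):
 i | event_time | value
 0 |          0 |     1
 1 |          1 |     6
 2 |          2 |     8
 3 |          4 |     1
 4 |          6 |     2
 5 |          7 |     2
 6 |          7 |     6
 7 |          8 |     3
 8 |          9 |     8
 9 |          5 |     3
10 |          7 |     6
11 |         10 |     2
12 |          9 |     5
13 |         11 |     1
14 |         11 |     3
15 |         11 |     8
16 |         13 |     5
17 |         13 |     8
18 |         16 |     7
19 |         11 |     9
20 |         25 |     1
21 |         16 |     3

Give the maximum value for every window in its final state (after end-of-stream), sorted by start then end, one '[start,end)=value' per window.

i=0 t=0 v=1: → [0,4); WM=-3
i=1 t=1 v=6: → [0,4); WM=-2
i=2 t=2 v=8: → [0,4); WM=-1
i=3 t=4 v=1: → [4,8); WM=1
i=4 t=6 v=2: → [4,8); WM=3
i=5 t=7 v=2: → [4,8); WM=4; [0,4) fires=8
i=6 t=7 v=6: → [4,8); WM=4
i=7 t=8 v=3: → [8,12); WM=5
i=8 t=9 v=8: → [8,12); WM=6
i=9 t=5 v=3: DROP (t<6-0); WM=6
i=10 t=7 v=6: → [4,8); WM=6
i=11 t=10 v=2: → [8,12); WM=7
i=12 t=9 v=5: → [8,12); WM=7
i=13 t=11 v=1: → [8,12); WM=8; [4,8) fires=6
i=14 t=11 v=3: → [8,12); WM=8
i=15 t=11 v=8: → [8,12); WM=8
i=16 t=13 v=5: → [12,16); WM=10
i=17 t=13 v=8: → [12,16); WM=10
i=18 t=16 v=7: → [16,20); WM=13; [8,12) fires=8
i=19 t=11 v=9: DROP (t<13-0); WM=13
i=20 t=25 v=1: → [24,28); WM=22; [12,16) fires=8 [16,20) fires=7
i=21 t=16 v=3: DROP (t<22-0); WM=22

[0,4)=8 [4,8)=6 [8,12)=8 [12,16)=8 [16,20)=7 [24,28)=1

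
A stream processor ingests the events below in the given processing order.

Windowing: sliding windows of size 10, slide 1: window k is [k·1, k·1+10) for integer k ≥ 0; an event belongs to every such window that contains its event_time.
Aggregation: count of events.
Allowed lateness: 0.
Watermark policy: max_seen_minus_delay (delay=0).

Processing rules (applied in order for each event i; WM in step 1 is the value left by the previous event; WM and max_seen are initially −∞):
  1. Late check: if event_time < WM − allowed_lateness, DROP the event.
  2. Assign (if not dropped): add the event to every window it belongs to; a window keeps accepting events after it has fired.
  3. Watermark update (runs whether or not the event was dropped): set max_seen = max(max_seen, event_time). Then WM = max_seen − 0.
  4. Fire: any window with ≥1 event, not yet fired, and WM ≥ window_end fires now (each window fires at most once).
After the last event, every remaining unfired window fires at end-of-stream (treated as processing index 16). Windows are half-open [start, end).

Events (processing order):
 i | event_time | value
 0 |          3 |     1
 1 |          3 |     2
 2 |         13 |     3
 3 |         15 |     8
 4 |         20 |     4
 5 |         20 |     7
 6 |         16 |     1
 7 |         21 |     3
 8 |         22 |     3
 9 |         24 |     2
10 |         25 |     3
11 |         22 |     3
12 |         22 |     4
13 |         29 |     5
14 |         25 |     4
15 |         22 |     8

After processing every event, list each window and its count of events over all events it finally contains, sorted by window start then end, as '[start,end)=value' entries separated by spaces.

i=0 t=3 v=1: → [3,13),[2,12),[1,11),[0,10); WM=3
i=1 t=3 v=2: → [3,13),[2,12),[1,11),[0,10); WM=3
i=2 t=13 v=3: → [13,23),[12,22),[11,21),[10,20),[9,19),[8,18),[7,17),[6,16),[5,15),[4,14); WM=13; [0,10) fires=2 [1,11) fires=2 [2,12) fires=2 [3,13) fires=2
i=3 t=15 v=8: → [15,25),[14,24),[13,23),[12,22),[11,21),[10,20),[9,19),[8,18),[7,17),[6,16); WM=15; [4,14) fires=1 [5,15) fires=1
i=4 t=20 v=4: → [20,30),[19,29),[18,28),[17,27),[16,26),[15,25),[14,24),[13,23),[12,22),[11,21); WM=20; [6,16) fires=2 [7,17) fires=2 [8,18) fires=2 [9,19) fires=2 [10,20) fires=2
i=5 t=20 v=7: → [20,30),[19,29),[18,28),[17,27),[16,26),[15,25),[14,24),[13,23),[12,22),[11,21); WM=20
i=6 t=16 v=1: DROP (t<20-0); WM=20
i=7 t=21 v=3: → [21,31),[20,30),[19,29),[18,28),[17,27),[16,26),[15,25),[14,24),[13,23),[12,22); WM=21; [11,21) fires=4
i=8 t=22 v=3: → [22,32),[21,31),[20,30),[19,29),[18,28),[17,27),[16,26),[15,25),[14,24),[13,23); WM=22; [12,22) fires=5
i=9 t=24 v=2: → [24,34),[23,33),[22,32),[21,31),[20,30),[19,29),[18,28),[17,27),[16,26),[15,25); WM=24; [13,23) fires=6 [14,24) fires=5
i=10 t=25 v=3: → [25,35),[24,34),[23,33),[22,32),[21,31),[20,30),[19,29),[18,28),[17,27),[16,26); WM=25; [15,25) fires=6
i=11 t=22 v=3: DROP (t<25-0); WM=25
i=12 t=22 v=4: DROP (t<25-0); WM=25
i=13 t=29 v=5: → [29,39),[28,38),[27,37),[26,36),[25,35),[24,34),[23,33),[22,32),[21,31),[20,30); WM=29; [16,26) fires=6 [17,27) fires=6 [18,28) fires=6 [19,29) fires=6
i=14 t=25 v=4: DROP (t<29-0); WM=29
i=15 t=22 v=8: DROP (t<29-0); WM=29

[0,10)=2 [1,11)=2 [2,12)=2 [3,13)=2 [4,14)=1 [5,15)=1 [6,16)=2 [7,17)=2 [8,18)=2 [9,19)=2 [10,20)=2 [11,21)=4 [12,22)=5 [13,23)=6 [14,24)=5 [15,25)=6 [16,26)=6 [17,27)=6 [18,28)=6 [19,29)=6 [20,30)=7 [21,31)=5 [22,32)=4 [23,33)=3 [24,34)=3 [25,35)=2 [26,36)=1 [27,37)=1 [28,38)=1 [29,39)=1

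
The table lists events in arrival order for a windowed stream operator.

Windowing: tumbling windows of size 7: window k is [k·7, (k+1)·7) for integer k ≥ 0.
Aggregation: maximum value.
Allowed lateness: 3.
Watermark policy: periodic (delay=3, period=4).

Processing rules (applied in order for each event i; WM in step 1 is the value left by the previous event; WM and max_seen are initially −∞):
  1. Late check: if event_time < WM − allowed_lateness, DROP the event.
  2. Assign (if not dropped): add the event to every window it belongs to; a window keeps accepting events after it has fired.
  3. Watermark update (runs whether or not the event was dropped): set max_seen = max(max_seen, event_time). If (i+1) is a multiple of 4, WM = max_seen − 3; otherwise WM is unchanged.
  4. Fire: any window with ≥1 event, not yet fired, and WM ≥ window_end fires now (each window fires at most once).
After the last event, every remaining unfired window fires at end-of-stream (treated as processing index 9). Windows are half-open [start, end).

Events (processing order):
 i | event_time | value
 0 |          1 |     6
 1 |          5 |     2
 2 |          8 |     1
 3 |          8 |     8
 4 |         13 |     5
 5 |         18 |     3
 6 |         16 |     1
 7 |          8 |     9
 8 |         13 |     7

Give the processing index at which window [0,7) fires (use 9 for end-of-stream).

7

i=0 t=1 v=6: → [0,7); WM=−∞
i=1 t=5 v=2: → [0,7); WM=−∞
i=2 t=8 v=1: → [7,14); WM=−∞
i=3 t=8 v=8: → [7,14); WM=5
i=4 t=13 v=5: → [7,14); WM=5
i=5 t=18 v=3: → [14,21); WM=5
i=6 t=16 v=1: → [14,21); WM=5
i=7 t=8 v=9: → [7,14); WM=15; [0,7) fires=6 [7,14) fires=9
i=8 t=13 v=7: → [7,14); WM=15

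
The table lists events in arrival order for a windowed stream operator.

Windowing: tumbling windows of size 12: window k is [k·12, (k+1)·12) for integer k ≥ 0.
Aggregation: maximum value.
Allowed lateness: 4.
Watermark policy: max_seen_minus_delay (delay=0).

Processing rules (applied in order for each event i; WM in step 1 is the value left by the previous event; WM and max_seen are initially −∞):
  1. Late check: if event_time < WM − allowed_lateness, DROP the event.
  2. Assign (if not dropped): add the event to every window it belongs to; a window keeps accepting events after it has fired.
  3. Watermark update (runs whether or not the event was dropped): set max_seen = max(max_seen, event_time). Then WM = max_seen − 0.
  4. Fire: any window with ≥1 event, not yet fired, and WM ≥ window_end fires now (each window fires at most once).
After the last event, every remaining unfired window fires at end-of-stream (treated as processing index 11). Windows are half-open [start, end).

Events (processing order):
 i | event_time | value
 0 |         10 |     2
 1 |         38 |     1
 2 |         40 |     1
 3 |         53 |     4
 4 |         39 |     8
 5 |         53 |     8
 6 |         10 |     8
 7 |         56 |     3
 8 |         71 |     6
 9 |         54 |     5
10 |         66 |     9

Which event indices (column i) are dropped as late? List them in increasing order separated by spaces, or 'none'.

i=0 t=10 v=2: → [0,12); WM=10
i=1 t=38 v=1: → [36,48); WM=38; [0,12) fires=2
i=2 t=40 v=1: → [36,48); WM=40
i=3 t=53 v=4: → [48,60); WM=53; [36,48) fires=1
i=4 t=39 v=8: DROP (t<53-4); WM=53
i=5 t=53 v=8: → [48,60); WM=53
i=6 t=10 v=8: DROP (t<53-4); WM=53
i=7 t=56 v=3: → [48,60); WM=56
i=8 t=71 v=6: → [60,72); WM=71; [48,60) fires=8
i=9 t=54 v=5: DROP (t<71-4); WM=71
i=10 t=66 v=9: DROP (t<71-4); WM=71

4 6 9 10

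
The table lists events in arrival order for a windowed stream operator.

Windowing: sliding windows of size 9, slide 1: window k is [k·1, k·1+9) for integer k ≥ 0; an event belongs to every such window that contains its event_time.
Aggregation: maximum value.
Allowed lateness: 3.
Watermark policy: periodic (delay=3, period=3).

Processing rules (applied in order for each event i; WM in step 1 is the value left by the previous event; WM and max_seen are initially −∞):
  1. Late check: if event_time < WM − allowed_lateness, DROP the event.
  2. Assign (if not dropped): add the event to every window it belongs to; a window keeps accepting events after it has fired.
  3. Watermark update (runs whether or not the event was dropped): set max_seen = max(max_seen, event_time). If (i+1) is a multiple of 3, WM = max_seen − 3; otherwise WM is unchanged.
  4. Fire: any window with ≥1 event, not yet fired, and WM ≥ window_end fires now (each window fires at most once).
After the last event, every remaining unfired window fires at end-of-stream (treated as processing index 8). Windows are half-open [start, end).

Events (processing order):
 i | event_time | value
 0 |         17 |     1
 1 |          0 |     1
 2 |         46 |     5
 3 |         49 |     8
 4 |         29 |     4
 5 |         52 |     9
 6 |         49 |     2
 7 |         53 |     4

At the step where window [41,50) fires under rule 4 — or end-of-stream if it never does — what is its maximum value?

i=0 t=17 v=1: → [17,26),[16,25),[15,24),[14,23),[13,22),[12,21),[11,20),[10,19),[9,18); WM=−∞
i=1 t=0 v=1: → [0,9); WM=−∞
i=2 t=46 v=5: → [46,55),[45,54),[44,53),[43,52),[42,51),[41,50),[40,49),[39,48),[38,47); WM=43; [0,9) fires=1 [9,18) fires=1 [10,19) fires=1 [11,20) fires=1 [12,21) fires=1 [13,22) fires=1 [14,23) fires=1 [15,24) fires=1 [16,25) fires=1 [17,26) fires=1
i=3 t=49 v=8: → [49,58),[48,57),[47,56),[46,55),[45,54),[44,53),[43,52),[42,51),[41,50); WM=43
i=4 t=29 v=4: DROP (t<43-3); WM=43
i=5 t=52 v=9: → [52,61),[51,60),[50,59),[49,58),[48,57),[47,56),[46,55),[45,54),[44,53); WM=49; [38,47) fires=5 [39,48) fires=5 [40,49) fires=5
i=6 t=49 v=2: → [49,58),[48,57),[47,56),[46,55),[45,54),[44,53),[43,52),[42,51),[41,50); WM=49
i=7 t=53 v=4: → [53,62),[52,61),[51,60),[50,59),[49,58),[48,57),[47,56),[46,55),[45,54); WM=49

8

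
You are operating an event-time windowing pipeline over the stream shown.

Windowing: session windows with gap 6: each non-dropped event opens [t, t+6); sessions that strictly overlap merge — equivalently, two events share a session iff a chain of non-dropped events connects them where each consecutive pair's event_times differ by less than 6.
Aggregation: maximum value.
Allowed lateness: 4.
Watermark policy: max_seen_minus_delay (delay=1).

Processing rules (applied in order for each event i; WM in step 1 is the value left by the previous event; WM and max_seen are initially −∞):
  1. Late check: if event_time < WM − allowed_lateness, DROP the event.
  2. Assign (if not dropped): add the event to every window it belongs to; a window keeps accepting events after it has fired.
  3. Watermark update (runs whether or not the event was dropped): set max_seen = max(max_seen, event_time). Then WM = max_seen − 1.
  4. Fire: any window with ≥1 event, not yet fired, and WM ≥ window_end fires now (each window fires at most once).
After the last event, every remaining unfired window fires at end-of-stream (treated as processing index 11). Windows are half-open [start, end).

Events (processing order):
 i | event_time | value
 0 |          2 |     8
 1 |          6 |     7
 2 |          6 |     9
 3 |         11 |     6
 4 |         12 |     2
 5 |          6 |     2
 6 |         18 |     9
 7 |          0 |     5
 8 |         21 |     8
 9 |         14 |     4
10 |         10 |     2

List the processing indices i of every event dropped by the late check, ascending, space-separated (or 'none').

5 7 9 10

i=0 t=2 v=8: → [2,8); WM=1
i=1 t=6 v=7: → [2,12); WM=5
i=2 t=6 v=9: → [2,12); WM=5
i=3 t=11 v=6: → [2,17); WM=10
i=4 t=12 v=2: → [2,18); WM=11
i=5 t=6 v=2: DROP (t<11-4); WM=11
i=6 t=18 v=9: → [18,24); WM=17
i=7 t=0 v=5: DROP (t<17-4); WM=17
i=8 t=21 v=8: → [18,27); WM=20
i=9 t=14 v=4: DROP (t<20-4); WM=20
i=10 t=10 v=2: DROP (t<20-4); WM=20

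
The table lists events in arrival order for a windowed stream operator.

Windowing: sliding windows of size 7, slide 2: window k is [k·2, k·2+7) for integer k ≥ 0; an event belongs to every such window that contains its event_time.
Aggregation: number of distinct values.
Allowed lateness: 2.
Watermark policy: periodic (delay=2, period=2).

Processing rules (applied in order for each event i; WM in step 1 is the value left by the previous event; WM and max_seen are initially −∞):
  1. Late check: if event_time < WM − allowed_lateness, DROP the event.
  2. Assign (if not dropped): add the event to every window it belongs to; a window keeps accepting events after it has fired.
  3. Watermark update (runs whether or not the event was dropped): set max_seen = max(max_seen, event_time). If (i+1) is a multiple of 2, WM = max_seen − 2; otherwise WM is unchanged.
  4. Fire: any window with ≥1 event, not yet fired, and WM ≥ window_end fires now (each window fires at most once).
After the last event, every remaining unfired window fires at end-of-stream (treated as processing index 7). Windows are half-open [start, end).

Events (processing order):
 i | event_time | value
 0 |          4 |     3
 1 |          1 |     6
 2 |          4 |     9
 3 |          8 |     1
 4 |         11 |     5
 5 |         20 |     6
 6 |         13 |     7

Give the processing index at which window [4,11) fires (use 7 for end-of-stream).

5

i=0 t=4 v=3: → [4,11),[2,9),[0,7); WM=−∞
i=1 t=1 v=6: → [0,7); WM=2
i=2 t=4 v=9: → [4,11),[2,9),[0,7); WM=2
i=3 t=8 v=1: → [8,15),[6,13),[4,11),[2,9); WM=6
i=4 t=11 v=5: → [10,17),[8,15),[6,13); WM=6
i=5 t=20 v=6: → [20,27),[18,25),[16,23),[14,21); WM=18; [0,7) fires=3 [2,9) fires=3 [4,11) fires=3 [6,13) fires=2 [8,15) fires=2 [10,17) fires=1
i=6 t=13 v=7: DROP (t<18-2); WM=18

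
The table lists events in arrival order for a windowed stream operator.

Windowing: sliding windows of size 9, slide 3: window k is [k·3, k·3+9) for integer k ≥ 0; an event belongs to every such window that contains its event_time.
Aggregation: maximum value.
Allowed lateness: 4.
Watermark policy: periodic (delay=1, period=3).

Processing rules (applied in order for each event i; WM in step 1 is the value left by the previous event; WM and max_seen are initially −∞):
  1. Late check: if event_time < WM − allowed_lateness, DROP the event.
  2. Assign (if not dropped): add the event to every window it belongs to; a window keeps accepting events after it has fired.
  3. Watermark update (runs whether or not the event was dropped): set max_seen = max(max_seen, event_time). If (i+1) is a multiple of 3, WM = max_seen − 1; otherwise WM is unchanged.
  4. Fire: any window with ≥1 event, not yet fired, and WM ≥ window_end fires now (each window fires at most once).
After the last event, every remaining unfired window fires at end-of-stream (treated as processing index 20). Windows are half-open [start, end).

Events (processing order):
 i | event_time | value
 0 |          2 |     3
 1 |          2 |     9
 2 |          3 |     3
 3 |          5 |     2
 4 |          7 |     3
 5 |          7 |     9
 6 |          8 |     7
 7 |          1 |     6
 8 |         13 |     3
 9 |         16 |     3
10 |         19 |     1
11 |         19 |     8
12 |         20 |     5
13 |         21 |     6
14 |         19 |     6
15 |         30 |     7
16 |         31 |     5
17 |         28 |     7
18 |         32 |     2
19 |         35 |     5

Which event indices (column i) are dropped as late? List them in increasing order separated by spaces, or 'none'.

7

i=0 t=2 v=3: → [0,9); WM=−∞
i=1 t=2 v=9: → [0,9); WM=−∞
i=2 t=3 v=3: → [3,12),[0,9); WM=2
i=3 t=5 v=2: → [3,12),[0,9); WM=2
i=4 t=7 v=3: → [6,15),[3,12),[0,9); WM=2
i=5 t=7 v=9: → [6,15),[3,12),[0,9); WM=6
i=6 t=8 v=7: → [6,15),[3,12),[0,9); WM=6
i=7 t=1 v=6: DROP (t<6-4); WM=6
i=8 t=13 v=3: → [12,21),[9,18),[6,15); WM=12; [0,9) fires=9 [3,12) fires=9
i=9 t=16 v=3: → [15,24),[12,21),[9,18); WM=12
i=10 t=19 v=1: → [18,27),[15,24),[12,21); WM=12
i=11 t=19 v=8: → [18,27),[15,24),[12,21); WM=18; [6,15) fires=9 [9,18) fires=3
i=12 t=20 v=5: → [18,27),[15,24),[12,21); WM=18
i=13 t=21 v=6: → [21,30),[18,27),[15,24); WM=18
i=14 t=19 v=6: → [18,27),[15,24),[12,21); WM=20
i=15 t=30 v=7: → [30,39),[27,36),[24,33); WM=20
i=16 t=31 v=5: → [30,39),[27,36),[24,33); WM=20
i=17 t=28 v=7: → [27,36),[24,33),[21,30); WM=30; [12,21) fires=8 [15,24) fires=8 [18,27) fires=8 [21,30) fires=7
i=18 t=32 v=2: → [30,39),[27,36),[24,33); WM=30
i=19 t=35 v=5: → [33,42),[30,39),[27,36); WM=30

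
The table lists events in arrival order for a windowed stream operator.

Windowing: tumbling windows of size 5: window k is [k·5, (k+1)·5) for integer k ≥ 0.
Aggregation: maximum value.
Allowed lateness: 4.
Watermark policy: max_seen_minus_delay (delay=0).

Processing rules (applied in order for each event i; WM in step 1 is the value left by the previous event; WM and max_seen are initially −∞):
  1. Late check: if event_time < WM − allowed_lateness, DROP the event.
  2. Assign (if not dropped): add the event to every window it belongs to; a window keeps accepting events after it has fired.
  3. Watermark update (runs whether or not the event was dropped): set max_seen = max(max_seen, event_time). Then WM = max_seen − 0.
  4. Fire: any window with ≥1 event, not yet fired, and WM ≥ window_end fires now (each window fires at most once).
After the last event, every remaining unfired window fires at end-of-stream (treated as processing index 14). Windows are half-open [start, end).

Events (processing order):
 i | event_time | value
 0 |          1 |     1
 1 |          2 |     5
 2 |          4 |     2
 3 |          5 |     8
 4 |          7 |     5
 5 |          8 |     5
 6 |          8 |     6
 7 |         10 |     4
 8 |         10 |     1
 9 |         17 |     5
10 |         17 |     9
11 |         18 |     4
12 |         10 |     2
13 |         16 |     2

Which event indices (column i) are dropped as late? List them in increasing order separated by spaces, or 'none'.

12

i=0 t=1 v=1: → [0,5); WM=1
i=1 t=2 v=5: → [0,5); WM=2
i=2 t=4 v=2: → [0,5); WM=4
i=3 t=5 v=8: → [5,10); WM=5; [0,5) fires=5
i=4 t=7 v=5: → [5,10); WM=7
i=5 t=8 v=5: → [5,10); WM=8
i=6 t=8 v=6: → [5,10); WM=8
i=7 t=10 v=4: → [10,15); WM=10; [5,10) fires=8
i=8 t=10 v=1: → [10,15); WM=10
i=9 t=17 v=5: → [15,20); WM=17; [10,15) fires=4
i=10 t=17 v=9: → [15,20); WM=17
i=11 t=18 v=4: → [15,20); WM=18
i=12 t=10 v=2: DROP (t<18-4); WM=18
i=13 t=16 v=2: → [15,20); WM=18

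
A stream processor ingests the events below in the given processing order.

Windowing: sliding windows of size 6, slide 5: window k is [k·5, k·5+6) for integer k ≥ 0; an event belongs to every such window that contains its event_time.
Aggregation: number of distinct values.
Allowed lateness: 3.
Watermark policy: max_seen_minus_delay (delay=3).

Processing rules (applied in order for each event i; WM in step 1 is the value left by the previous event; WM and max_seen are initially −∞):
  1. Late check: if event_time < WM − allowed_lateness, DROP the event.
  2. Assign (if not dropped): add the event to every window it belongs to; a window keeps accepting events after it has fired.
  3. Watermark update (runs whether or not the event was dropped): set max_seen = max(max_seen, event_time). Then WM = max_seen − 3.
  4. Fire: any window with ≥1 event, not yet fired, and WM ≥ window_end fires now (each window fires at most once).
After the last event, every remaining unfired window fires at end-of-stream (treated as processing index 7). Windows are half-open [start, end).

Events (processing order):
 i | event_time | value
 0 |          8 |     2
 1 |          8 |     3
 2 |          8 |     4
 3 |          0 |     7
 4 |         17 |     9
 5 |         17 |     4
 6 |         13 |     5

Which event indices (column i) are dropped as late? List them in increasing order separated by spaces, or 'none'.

i=0 t=8 v=2: → [5,11); WM=5
i=1 t=8 v=3: → [5,11); WM=5
i=2 t=8 v=4: → [5,11); WM=5
i=3 t=0 v=7: DROP (t<5-3); WM=5
i=4 t=17 v=9: → [15,21); WM=14; [5,11) fires=3
i=5 t=17 v=4: → [15,21); WM=14
i=6 t=13 v=5: → [10,16); WM=14

3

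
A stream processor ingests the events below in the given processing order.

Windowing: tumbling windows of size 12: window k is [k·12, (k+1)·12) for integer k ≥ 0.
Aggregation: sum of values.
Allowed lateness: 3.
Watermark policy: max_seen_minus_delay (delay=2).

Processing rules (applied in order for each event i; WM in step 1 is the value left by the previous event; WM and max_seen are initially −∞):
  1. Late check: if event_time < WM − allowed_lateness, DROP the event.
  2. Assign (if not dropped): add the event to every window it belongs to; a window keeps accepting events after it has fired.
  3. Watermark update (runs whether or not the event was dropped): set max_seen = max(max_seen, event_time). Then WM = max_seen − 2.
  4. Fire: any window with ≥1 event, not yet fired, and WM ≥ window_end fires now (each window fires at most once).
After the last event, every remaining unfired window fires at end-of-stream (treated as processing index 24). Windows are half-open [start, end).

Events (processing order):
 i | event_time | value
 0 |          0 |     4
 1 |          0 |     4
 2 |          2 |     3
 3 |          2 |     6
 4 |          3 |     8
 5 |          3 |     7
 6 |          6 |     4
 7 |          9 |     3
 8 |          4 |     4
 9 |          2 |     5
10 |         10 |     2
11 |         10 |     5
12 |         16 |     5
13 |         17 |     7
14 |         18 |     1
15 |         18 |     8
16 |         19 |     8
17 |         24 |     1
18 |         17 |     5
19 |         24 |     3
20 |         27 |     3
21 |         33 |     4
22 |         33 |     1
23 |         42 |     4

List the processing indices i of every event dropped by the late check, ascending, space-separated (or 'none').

i=0 t=0 v=4: → [0,12); WM=-2
i=1 t=0 v=4: → [0,12); WM=-2
i=2 t=2 v=3: → [0,12); WM=0
i=3 t=2 v=6: → [0,12); WM=0
i=4 t=3 v=8: → [0,12); WM=1
i=5 t=3 v=7: → [0,12); WM=1
i=6 t=6 v=4: → [0,12); WM=4
i=7 t=9 v=3: → [0,12); WM=7
i=8 t=4 v=4: → [0,12); WM=7
i=9 t=2 v=5: DROP (t<7-3); WM=7
i=10 t=10 v=2: → [0,12); WM=8
i=11 t=10 v=5: → [0,12); WM=8
i=12 t=16 v=5: → [12,24); WM=14; [0,12) fires=50
i=13 t=17 v=7: → [12,24); WM=15
i=14 t=18 v=1: → [12,24); WM=16
i=15 t=18 v=8: → [12,24); WM=16
i=16 t=19 v=8: → [12,24); WM=17
i=17 t=24 v=1: → [24,36); WM=22
i=18 t=17 v=5: DROP (t<22-3); WM=22
i=19 t=24 v=3: → [24,36); WM=22
i=20 t=27 v=3: → [24,36); WM=25; [12,24) fires=29
i=21 t=33 v=4: → [24,36); WM=31
i=22 t=33 v=1: → [24,36); WM=31
i=23 t=42 v=4: → [36,48); WM=40; [24,36) fires=12

9 18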